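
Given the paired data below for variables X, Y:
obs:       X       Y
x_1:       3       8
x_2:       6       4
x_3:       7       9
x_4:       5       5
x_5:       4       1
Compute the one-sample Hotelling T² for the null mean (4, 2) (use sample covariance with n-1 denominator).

Step 1 — sample mean vector:
  mean(X) = (3 + 6 + 7 + 5 + 4) / 5 = 25/5 = 5
  mean(Y) = (8 + 4 + 9 + 5 + 1) / 5 = 27/5 = 5.4
  x̄ = (5, 5.4),  deviation x̄ - mu_0 = (5, 5.4) - (4, 2) = (1, 3.4).

Step 2 — sample covariance matrix, S[i,j] = (1/(n-1)) · Σ_k (x_{k,i} - mean_i) · (x_{k,j} - mean_j), divisor n-1 = 4:
  S[X,X] = ((-2)·(-2) + (1)·(1) + (2)·(2) + (0)·(0) + (-1)·(-1)) / 4 = 10/4 = 2.5
  S[X,Y] = ((-2)·(2.6) + (1)·(-1.4) + (2)·(3.6) + (0)·(-0.4) + (-1)·(-4.4)) / 4 = 5/4 = 1.25
  S[Y,Y] = ((2.6)·(2.6) + (-1.4)·(-1.4) + (3.6)·(3.6) + (-0.4)·(-0.4) + (-4.4)·(-4.4)) / 4 = 41.2/4 = 10.3
  S = [[2.5, 1.25],
 [1.25, 10.3]].

Step 3 — invert S. det(S) = 2.5·10.3 - (1.25)² = 24.1875.
  S^{-1} = (1/det) · [[d, -b], [-b, a]] = [[0.4258, -0.0517],
 [-0.0517, 0.1034]].

Step 4 — quadratic form (x̄ - mu_0)^T · S^{-1} · (x̄ - mu_0):
  S^{-1} · (x̄ - mu_0) = (0.2501, 0.2997),
  (x̄ - mu_0)^T · [...] = (1)·(0.2501) + (3.4)·(0.2997) = 1.2693.

Step 5 — scale by n: T² = 5 · 1.2693 = 6.3463.

T² ≈ 6.3463


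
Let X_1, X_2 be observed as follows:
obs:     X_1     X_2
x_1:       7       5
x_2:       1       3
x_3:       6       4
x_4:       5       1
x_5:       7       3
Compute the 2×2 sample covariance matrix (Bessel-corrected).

Step 1 — column means:
  mean(X_1) = (7 + 1 + 6 + 5 + 7) / 5 = 26/5 = 5.2
  mean(X_2) = (5 + 3 + 4 + 1 + 3) / 5 = 16/5 = 3.2

Step 2 — sample covariance S[i,j] = (1/(n-1)) · Σ_k (x_{k,i} - mean_i) · (x_{k,j} - mean_j), with n-1 = 4.
  S[X_1,X_1] = ((1.8)·(1.8) + (-4.2)·(-4.2) + (0.8)·(0.8) + (-0.2)·(-0.2) + (1.8)·(1.8)) / 4 = 24.8/4 = 6.2
  S[X_1,X_2] = ((1.8)·(1.8) + (-4.2)·(-0.2) + (0.8)·(0.8) + (-0.2)·(-2.2) + (1.8)·(-0.2)) / 4 = 4.8/4 = 1.2
  S[X_2,X_2] = ((1.8)·(1.8) + (-0.2)·(-0.2) + (0.8)·(0.8) + (-2.2)·(-2.2) + (-0.2)·(-0.2)) / 4 = 8.8/4 = 2.2

S is symmetric (S[j,i] = S[i,j]). Assembling:

S = [[6.2, 1.2],
 [1.2, 2.2]]


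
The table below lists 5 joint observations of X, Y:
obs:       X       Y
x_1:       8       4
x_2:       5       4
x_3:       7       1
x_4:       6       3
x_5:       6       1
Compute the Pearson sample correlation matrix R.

Step 1 — column means:
  mean(X) = (8 + 5 + 7 + 6 + 6) / 5 = 32/5 = 6.4
  mean(Y) = (4 + 4 + 1 + 3 + 1) / 5 = 13/5 = 2.6

Step 2 — sample variances and covariances s[i,j] = (1/(n-1)) · Σ_k (x_{k,i} - mean_i) · (x_{k,j} - mean_j), with n-1 = 4:
  s[X,X] = ((1.6)·(1.6) + (-1.4)·(-1.4) + (0.6)·(0.6) + (-0.4)·(-0.4) + (-0.4)·(-0.4)) / 4 = 5.2/4 = 1.3
  s[X,Y] = ((1.6)·(1.4) + (-1.4)·(1.4) + (0.6)·(-1.6) + (-0.4)·(0.4) + (-0.4)·(-1.6)) / 4 = -0.2/4 = -0.05
  s[Y,Y] = ((1.4)·(1.4) + (1.4)·(1.4) + (-1.6)·(-1.6) + (0.4)·(0.4) + (-1.6)·(-1.6)) / 4 = 9.2/4 = 2.3
  Sample standard deviations s_i = √(s[i,i]):
  s(X) = √(1.3) = 1.1402
  s(Y) = √(2.3) = 1.5166

Step 3 — r_{ij} = s_{ij} / (s_i · s_j):
  r[X,X] = 1 (diagonal).
  r[X,Y] = -0.05 / (1.1402 · 1.5166) = -0.05 / 1.7292 = -0.0289
  r[Y,Y] = 1 (diagonal).

R is symmetric with unit diagonal. Assembling:

R = [[1, -0.0289],
 [-0.0289, 1]]


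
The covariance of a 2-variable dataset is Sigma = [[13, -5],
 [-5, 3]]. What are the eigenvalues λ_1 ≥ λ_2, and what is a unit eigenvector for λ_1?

Step 1 — characteristic polynomial of 2×2 Sigma:
  det(Sigma - λI) = λ² - trace · λ + det = 0.
  trace = 13 + 3 = 16, det = 13·3 - (-5)² = 14.
Step 2 — discriminant:
  Δ = trace² - 4·det = 256 - 56 = 200.
Step 3 — eigenvalues:
  λ = (trace ± √Δ)/2 = (16 ± 14.1421)/2,
  λ_1 = 15.0711,  λ_2 = 0.9289.

Step 4 — unit eigenvector for λ_1: solve (Sigma - λ_1 I)v = 0. First row:
  (13 - 15.0711)·v_x + (-5)·v_y = 0, i.e. (-2.0711)·v_x + (-5)·v_y = 0,
  so v ∝ (b, λ_1 - a) = (-5, 2.0711); multiply by -1 so the first entry is positive: u = (5, -2.0711).
  ||u|| = √((5)² + (-2.0711)²) = √(29.2893) ≈ 5.412,
  v_1 = u/||u|| ≈ (0.9239, -0.3827) (||v_1|| = 1).

λ_1 = 15.0711,  λ_2 = 0.9289;  v_1 ≈ (0.9239, -0.3827)


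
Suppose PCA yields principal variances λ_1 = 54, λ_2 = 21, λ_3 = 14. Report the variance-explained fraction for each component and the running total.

Step 1 — total variance = trace(Sigma) = Σ λ_i = 54 + 21 + 14 = 89.

Step 2 — fraction explained by component i = λ_i / Σ λ:
  PC1: 54/89 = 0.6067
  PC2: 21/89 = 0.236
  PC3: 14/89 = 0.1573

Step 3 — cumulative fraction after k components = (λ_1 + ... + λ_k) / Σ λ:
  k = 1: 54/89 = 0.6067
  k = 2: (54 + 21)/89 = 75/89 = 0.8427
  k = 3: (54 + 21 + 14)/89 = 89/89 = 1

Summary (fraction, with percent):

explained: PC1 0.6067 (60.67%), PC2 0.236 (23.6%), PC3 0.1573 (15.73%);  cumulative: 0.6067, 0.8427, 1


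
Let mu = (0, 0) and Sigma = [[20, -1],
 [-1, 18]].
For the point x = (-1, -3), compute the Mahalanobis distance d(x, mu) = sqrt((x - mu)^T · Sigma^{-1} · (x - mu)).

Step 1 — centre the observation: (x - mu) = (-1, -3).

Step 2 — invert Sigma. det(Sigma) = 20·18 - (-1)² = 359.
  Sigma^{-1} = (1/det) · [[d, -b], [-b, a]] = [[0.0501, 0.0028],
 [0.0028, 0.0557]].

Step 3 — form the quadratic (x - mu)^T · Sigma^{-1} · (x - mu):
  Sigma^{-1} · (x - mu) = (-0.0585, -0.1699).
  (x - mu)^T · [Sigma^{-1} · (x - mu)] = (-1)·(-0.0585) + (-3)·(-0.1699) = 0.5682.

Step 4 — take square root: d = √(0.5682) ≈ 0.7538.

d(x, mu) = √(0.5682) ≈ 0.7538


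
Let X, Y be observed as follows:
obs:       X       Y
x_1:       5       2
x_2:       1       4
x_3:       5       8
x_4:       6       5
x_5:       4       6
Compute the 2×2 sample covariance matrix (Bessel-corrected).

Step 1 — column means:
  mean(X) = (5 + 1 + 5 + 6 + 4) / 5 = 21/5 = 4.2
  mean(Y) = (2 + 4 + 8 + 5 + 6) / 5 = 25/5 = 5

Step 2 — sample covariance S[i,j] = (1/(n-1)) · Σ_k (x_{k,i} - mean_i) · (x_{k,j} - mean_j), with n-1 = 4.
  S[X,X] = ((0.8)·(0.8) + (-3.2)·(-3.2) + (0.8)·(0.8) + (1.8)·(1.8) + (-0.2)·(-0.2)) / 4 = 14.8/4 = 3.7
  S[X,Y] = ((0.8)·(-3) + (-3.2)·(-1) + (0.8)·(3) + (1.8)·(0) + (-0.2)·(1)) / 4 = 3/4 = 0.75
  S[Y,Y] = ((-3)·(-3) + (-1)·(-1) + (3)·(3) + (0)·(0) + (1)·(1)) / 4 = 20/4 = 5

S is symmetric (S[j,i] = S[i,j]). Assembling:

S = [[3.7, 0.75],
 [0.75, 5]]


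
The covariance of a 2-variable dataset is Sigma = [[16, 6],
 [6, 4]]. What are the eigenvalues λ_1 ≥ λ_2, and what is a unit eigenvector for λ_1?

Step 1 — characteristic polynomial of 2×2 Sigma:
  det(Sigma - λI) = λ² - trace · λ + det = 0.
  trace = 16 + 4 = 20, det = 16·4 - (6)² = 28.
Step 2 — discriminant:
  Δ = trace² - 4·det = 400 - 112 = 288.
Step 3 — eigenvalues:
  λ = (trace ± √Δ)/2 = (20 ± 16.9706)/2,
  λ_1 = 18.4853,  λ_2 = 1.5147.

Step 4 — unit eigenvector for λ_1: solve (Sigma - λ_1 I)v = 0. First row:
  (16 - 18.4853)·v_x + (6)·v_y = 0, i.e. (-2.4853)·v_x + (6)·v_y = 0,
  so v ∝ (b, λ_1 - a) = (6, 2.4853) = u.
  ||u|| = √((6)² + (2.4853)²) = √(42.1766) ≈ 6.4944,
  v_1 = u/||u|| ≈ (0.9239, 0.3827) (||v_1|| = 1).

λ_1 = 18.4853,  λ_2 = 1.5147;  v_1 ≈ (0.9239, 0.3827)


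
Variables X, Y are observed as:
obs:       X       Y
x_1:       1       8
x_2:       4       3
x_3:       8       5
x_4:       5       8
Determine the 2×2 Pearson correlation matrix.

Step 1 — column means:
  mean(X) = (1 + 4 + 8 + 5) / 4 = 18/4 = 4.5
  mean(Y) = (8 + 3 + 5 + 8) / 4 = 24/4 = 6

Step 2 — sample variances and covariances s[i,j] = (1/(n-1)) · Σ_k (x_{k,i} - mean_i) · (x_{k,j} - mean_j), with n-1 = 3:
  s[X,X] = ((-3.5)·(-3.5) + (-0.5)·(-0.5) + (3.5)·(3.5) + (0.5)·(0.5)) / 3 = 25/3 = 8.3333
  s[X,Y] = ((-3.5)·(2) + (-0.5)·(-3) + (3.5)·(-1) + (0.5)·(2)) / 3 = -8/3 = -2.6667
  s[Y,Y] = ((2)·(2) + (-3)·(-3) + (-1)·(-1) + (2)·(2)) / 3 = 18/3 = 6
  Sample standard deviations s_i = √(s[i,i]):
  s(X) = √(8.3333) = 2.8868
  s(Y) = √(6) = 2.4495

Step 3 — r_{ij} = s_{ij} / (s_i · s_j):
  r[X,X] = 1 (diagonal).
  r[X,Y] = -2.6667 / (2.8868 · 2.4495) = -2.6667 / 7.0711 = -0.3771
  r[Y,Y] = 1 (diagonal).

R is symmetric with unit diagonal. Assembling:

R = [[1, -0.3771],
 [-0.3771, 1]]


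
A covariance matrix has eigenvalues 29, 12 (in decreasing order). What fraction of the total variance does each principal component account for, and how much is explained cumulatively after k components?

Step 1 — total variance = trace(Sigma) = Σ λ_i = 29 + 12 = 41.

Step 2 — fraction explained by component i = λ_i / Σ λ:
  PC1: 29/41 = 0.7073
  PC2: 12/41 = 0.2927

Step 3 — cumulative fraction after k components = (λ_1 + ... + λ_k) / Σ λ:
  k = 1: 29/41 = 0.7073
  k = 2: (29 + 12)/41 = 41/41 = 1

Summary (fraction, with percent):

explained: PC1 0.7073 (70.73%), PC2 0.2927 (29.27%);  cumulative: 0.7073, 1


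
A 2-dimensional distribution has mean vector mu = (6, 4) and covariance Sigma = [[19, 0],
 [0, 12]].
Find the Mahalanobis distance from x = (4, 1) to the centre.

Step 1 — centre the observation: (x - mu) = (-2, -3).

Step 2 — invert Sigma. det(Sigma) = 19·12 - (0)² = 228.
  Sigma^{-1} = (1/det) · [[d, -b], [-b, a]] = [[0.0526, 0],
 [0, 0.0833]].

Step 3 — form the quadratic (x - mu)^T · Sigma^{-1} · (x - mu):
  Sigma^{-1} · (x - mu) = (-0.1053, -0.25).
  (x - mu)^T · [Sigma^{-1} · (x - mu)] = (-2)·(-0.1053) + (-3)·(-0.25) = 0.9605.

Step 4 — take square root: d = √(0.9605) ≈ 0.9801.

d(x, mu) = √(0.9605) ≈ 0.9801


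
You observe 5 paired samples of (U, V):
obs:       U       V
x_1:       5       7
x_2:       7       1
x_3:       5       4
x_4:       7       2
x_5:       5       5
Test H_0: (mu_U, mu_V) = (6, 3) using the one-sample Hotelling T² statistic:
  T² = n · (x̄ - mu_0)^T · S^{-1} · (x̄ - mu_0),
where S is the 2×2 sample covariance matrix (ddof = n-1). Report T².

Step 1 — sample mean vector:
  mean(U) = (5 + 7 + 5 + 7 + 5) / 5 = 29/5 = 5.8
  mean(V) = (7 + 1 + 4 + 2 + 5) / 5 = 19/5 = 3.8
  x̄ = (5.8, 3.8),  deviation x̄ - mu_0 = (5.8, 3.8) - (6, 3) = (-0.2, 0.8).

Step 2 — sample covariance matrix, S[i,j] = (1/(n-1)) · Σ_k (x_{k,i} - mean_i) · (x_{k,j} - mean_j), divisor n-1 = 4:
  S[U,U] = ((-0.8)·(-0.8) + (1.2)·(1.2) + (-0.8)·(-0.8) + (1.2)·(1.2) + (-0.8)·(-0.8)) / 4 = 4.8/4 = 1.2
  S[U,V] = ((-0.8)·(3.2) + (1.2)·(-2.8) + (-0.8)·(0.2) + (1.2)·(-1.8) + (-0.8)·(1.2)) / 4 = -9.2/4 = -2.3
  S[V,V] = ((3.2)·(3.2) + (-2.8)·(-2.8) + (0.2)·(0.2) + (-1.8)·(-1.8) + (1.2)·(1.2)) / 4 = 22.8/4 = 5.7
  S = [[1.2, -2.3],
 [-2.3, 5.7]].

Step 3 — invert S. det(S) = 1.2·5.7 - (-2.3)² = 1.55.
  S^{-1} = (1/det) · [[d, -b], [-b, a]] = [[3.6774, 1.4839],
 [1.4839, 0.7742]].

Step 4 — quadratic form (x̄ - mu_0)^T · S^{-1} · (x̄ - mu_0):
  S^{-1} · (x̄ - mu_0) = (0.4516, 0.3226),
  (x̄ - mu_0)^T · [...] = (-0.2)·(0.4516) + (0.8)·(0.3226) = 0.1677.

Step 5 — scale by n: T² = 5 · 0.1677 = 0.8387.

T² ≈ 0.8387


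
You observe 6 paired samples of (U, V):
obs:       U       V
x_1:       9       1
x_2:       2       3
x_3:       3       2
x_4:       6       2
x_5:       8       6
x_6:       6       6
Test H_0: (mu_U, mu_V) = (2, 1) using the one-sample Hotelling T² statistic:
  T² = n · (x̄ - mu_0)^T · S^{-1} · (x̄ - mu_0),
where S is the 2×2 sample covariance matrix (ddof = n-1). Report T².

Step 1 — sample mean vector:
  mean(U) = (9 + 2 + 3 + 6 + 8 + 6) / 6 = 34/6 = 5.6667
  mean(V) = (1 + 3 + 2 + 2 + 6 + 6) / 6 = 20/6 = 3.3333
  x̄ = (5.6667, 3.3333),  deviation x̄ - mu_0 = (5.6667, 3.3333) - (2, 1) = (3.6667, 2.3333).

Step 2 — sample covariance matrix, S[i,j] = (1/(n-1)) · Σ_k (x_{k,i} - mean_i) · (x_{k,j} - mean_j), divisor n-1 = 5:
  S[U,U] = ((3.3333)·(3.3333) + (-3.6667)·(-3.6667) + (-2.6667)·(-2.6667) + (0.3333)·(0.3333) + (2.3333)·(2.3333) + (0.3333)·(0.3333)) / 5 = 37.3333/5 = 7.4667
  S[U,V] = ((3.3333)·(-2.3333) + (-3.6667)·(-0.3333) + (-2.6667)·(-1.3333) + (0.3333)·(-1.3333) + (2.3333)·(2.6667) + (0.3333)·(2.6667)) / 5 = 3.6667/5 = 0.7333
  S[V,V] = ((-2.3333)·(-2.3333) + (-0.3333)·(-0.3333) + (-1.3333)·(-1.3333) + (-1.3333)·(-1.3333) + (2.6667)·(2.6667) + (2.6667)·(2.6667)) / 5 = 23.3333/5 = 4.6667
  S = [[7.4667, 0.7333],
 [0.7333, 4.6667]].

Step 3 — invert S. det(S) = 7.4667·4.6667 - (0.7333)² = 34.3067.
  S^{-1} = (1/det) · [[d, -b], [-b, a]] = [[0.136, -0.0214],
 [-0.0214, 0.2176]].

Step 4 — quadratic form (x̄ - mu_0)^T · S^{-1} · (x̄ - mu_0):
  S^{-1} · (x̄ - mu_0) = (0.4489, 0.4295),
  (x̄ - mu_0)^T · [...] = (3.6667)·(0.4489) + (2.3333)·(0.4295) = 2.648.

Step 5 — scale by n: T² = 6 · 2.648 = 15.8881.

T² ≈ 15.8881


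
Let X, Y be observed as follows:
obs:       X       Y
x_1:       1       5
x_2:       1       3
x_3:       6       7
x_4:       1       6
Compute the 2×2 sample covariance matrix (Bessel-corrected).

Step 1 — column means:
  mean(X) = (1 + 1 + 6 + 1) / 4 = 9/4 = 2.25
  mean(Y) = (5 + 3 + 7 + 6) / 4 = 21/4 = 5.25

Step 2 — sample covariance S[i,j] = (1/(n-1)) · Σ_k (x_{k,i} - mean_i) · (x_{k,j} - mean_j), with n-1 = 3.
  S[X,X] = ((-1.25)·(-1.25) + (-1.25)·(-1.25) + (3.75)·(3.75) + (-1.25)·(-1.25)) / 3 = 18.75/3 = 6.25
  S[X,Y] = ((-1.25)·(-0.25) + (-1.25)·(-2.25) + (3.75)·(1.75) + (-1.25)·(0.75)) / 3 = 8.75/3 = 2.9167
  S[Y,Y] = ((-0.25)·(-0.25) + (-2.25)·(-2.25) + (1.75)·(1.75) + (0.75)·(0.75)) / 3 = 8.75/3 = 2.9167

S is symmetric (S[j,i] = S[i,j]). Assembling:

S = [[6.25, 2.9167],
 [2.9167, 2.9167]]


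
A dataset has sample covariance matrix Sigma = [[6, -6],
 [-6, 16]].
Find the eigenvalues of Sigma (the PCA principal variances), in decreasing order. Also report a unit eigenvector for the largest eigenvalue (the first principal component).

Step 1 — characteristic polynomial of 2×2 Sigma:
  det(Sigma - λI) = λ² - trace · λ + det = 0.
  trace = 6 + 16 = 22, det = 6·16 - (-6)² = 60.
Step 2 — discriminant:
  Δ = trace² - 4·det = 484 - 240 = 244.
Step 3 — eigenvalues:
  λ = (trace ± √Δ)/2 = (22 ± 15.6205)/2,
  λ_1 = 18.8102,  λ_2 = 3.1898.

Step 4 — unit eigenvector for λ_1: solve (Sigma - λ_1 I)v = 0. First row:
  (6 - 18.8102)·v_x + (-6)·v_y = 0, i.e. (-12.8102)·v_x + (-6)·v_y = 0,
  so v ∝ (b, λ_1 - a) = (-6, 12.8102); multiply by -1 so the first entry is positive: u = (6, -12.8102).
  ||u|| = √((6)² + (-12.8102)²) = √(200.1025) ≈ 14.1458,
  v_1 = u/||u|| ≈ (0.4242, -0.9056) (||v_1|| = 1).

λ_1 = 18.8102,  λ_2 = 3.1898;  v_1 ≈ (0.4242, -0.9056)


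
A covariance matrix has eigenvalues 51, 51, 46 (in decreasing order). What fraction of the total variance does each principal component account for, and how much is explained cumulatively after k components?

Step 1 — total variance = trace(Sigma) = Σ λ_i = 51 + 51 + 46 = 148.

Step 2 — fraction explained by component i = λ_i / Σ λ:
  PC1: 51/148 = 0.3446
  PC2: 51/148 = 0.3446
  PC3: 46/148 = 0.3108

Step 3 — cumulative fraction after k components = (λ_1 + ... + λ_k) / Σ λ:
  k = 1: 51/148 = 0.3446
  k = 2: (51 + 51)/148 = 102/148 = 0.6892
  k = 3: (51 + 51 + 46)/148 = 148/148 = 1

Summary (fraction, with percent):

explained: PC1 0.3446 (34.46%), PC2 0.3446 (34.46%), PC3 0.3108 (31.08%);  cumulative: 0.3446, 0.6892, 1


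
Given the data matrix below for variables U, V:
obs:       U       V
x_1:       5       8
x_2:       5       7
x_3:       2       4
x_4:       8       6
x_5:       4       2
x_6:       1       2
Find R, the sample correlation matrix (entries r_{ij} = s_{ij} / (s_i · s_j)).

Step 1 — column means:
  mean(U) = (5 + 5 + 2 + 8 + 4 + 1) / 6 = 25/6 = 4.1667
  mean(V) = (8 + 7 + 4 + 6 + 2 + 2) / 6 = 29/6 = 4.8333

Step 2 — sample variances and covariances s[i,j] = (1/(n-1)) · Σ_k (x_{k,i} - mean_i) · (x_{k,j} - mean_j), with n-1 = 5:
  s[U,U] = ((0.8333)·(0.8333) + (0.8333)·(0.8333) + (-2.1667)·(-2.1667) + (3.8333)·(3.8333) + (-0.1667)·(-0.1667) + (-3.1667)·(-3.1667)) / 5 = 30.8333/5 = 6.1667
  s[U,V] = ((0.8333)·(3.1667) + (0.8333)·(2.1667) + (-2.1667)·(-0.8333) + (3.8333)·(1.1667) + (-0.1667)·(-2.8333) + (-3.1667)·(-2.8333)) / 5 = 20.1667/5 = 4.0333
  s[V,V] = ((3.1667)·(3.1667) + (2.1667)·(2.1667) + (-0.8333)·(-0.8333) + (1.1667)·(1.1667) + (-2.8333)·(-2.8333) + (-2.8333)·(-2.8333)) / 5 = 32.8333/5 = 6.5667
  Sample standard deviations s_i = √(s[i,i]):
  s(U) = √(6.1667) = 2.4833
  s(V) = √(6.5667) = 2.5626

Step 3 — r_{ij} = s_{ij} / (s_i · s_j):
  r[U,U] = 1 (diagonal).
  r[U,V] = 4.0333 / (2.4833 · 2.5626) = 4.0333 / 6.3635 = 0.6338
  r[V,V] = 1 (diagonal).

R is symmetric with unit diagonal. Assembling:

R = [[1, 0.6338],
 [0.6338, 1]]


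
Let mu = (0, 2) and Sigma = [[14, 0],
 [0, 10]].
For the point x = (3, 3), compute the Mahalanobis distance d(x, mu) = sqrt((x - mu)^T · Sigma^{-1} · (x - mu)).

Step 1 — centre the observation: (x - mu) = (3, 1).

Step 2 — invert Sigma. det(Sigma) = 14·10 - (0)² = 140.
  Sigma^{-1} = (1/det) · [[d, -b], [-b, a]] = [[0.0714, 0],
 [0, 0.1]].

Step 3 — form the quadratic (x - mu)^T · Sigma^{-1} · (x - mu):
  Sigma^{-1} · (x - mu) = (0.2143, 0.1).
  (x - mu)^T · [Sigma^{-1} · (x - mu)] = (3)·(0.2143) + (1)·(0.1) = 0.7429.

Step 4 — take square root: d = √(0.7429) ≈ 0.8619.

d(x, mu) = √(0.7429) ≈ 0.8619


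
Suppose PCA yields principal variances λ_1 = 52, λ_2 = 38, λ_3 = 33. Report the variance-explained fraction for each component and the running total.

Step 1 — total variance = trace(Sigma) = Σ λ_i = 52 + 38 + 33 = 123.

Step 2 — fraction explained by component i = λ_i / Σ λ:
  PC1: 52/123 = 0.4228
  PC2: 38/123 = 0.3089
  PC3: 33/123 = 0.2683

Step 3 — cumulative fraction after k components = (λ_1 + ... + λ_k) / Σ λ:
  k = 1: 52/123 = 0.4228
  k = 2: (52 + 38)/123 = 90/123 = 0.7317
  k = 3: (52 + 38 + 33)/123 = 123/123 = 1

Summary (fraction, with percent):

explained: PC1 0.4228 (42.28%), PC2 0.3089 (30.89%), PC3 0.2683 (26.83%);  cumulative: 0.4228, 0.7317, 1


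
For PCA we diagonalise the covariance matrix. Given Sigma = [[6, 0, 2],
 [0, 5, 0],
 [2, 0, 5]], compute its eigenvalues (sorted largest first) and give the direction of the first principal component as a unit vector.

Step 1 — characteristic polynomial p(λ) = det(λI - Sigma) = λ³ - tr·λ² + c_1·λ - det, where tr = trace, c_1 = sum of the principal 2×2 minors, det = det(Sigma):
  tr = 6 + 5 + 5 = 16,
  c_1 = (6·5 - (0)²) + (6·5 - (2)²) + (5·5 - (0)²) = 30 + 26 + 25 = 81,
  det = 6·(5·5 - (0)²) - (0)·((0)·5 - (0)·(2)) + (2)·((0)·(0) - 5·(2)) = 6·(25) - (0)·(0) + (2)·(-10) = 130.
  So p(λ) = λ³ - 16λ² + 81λ - 130.
Step 2 — look for an integer root (rational root theorem: any rational root is an integer divisor of 130). Testing λ = 5:
  p(5) = 125 - 400 + 405 - 130 = 0  ✓
  Dividing out (λ - 5): p(λ) = (λ - 5)(λ² - 11λ + 26).
Step 3 — remaining eigenvalues from the quadratic λ² - 11λ + 26 = 0:
  Δ = 11² - 4·26 = 121 - 104 = 17,  λ = (11 ± √17)/2 = (11 ± 4.1231)/2 ≈ 7.5616 or 3.4384.
  Sorted: λ_1 = 7.5616,  λ_2 = 5,  λ_3 = 3.4384  (check: sum = 16 = tr ✓).

Step 4 — unit eigenvector for λ_1 ≈ 7.5616: v spans the null space of (Sigma - λ_1 I), whose rows are
  r_1 = (-1.5616, 0, 2),  r_2 = (0, -2.5616, 0),  r_3 = (2, 0, -2.5616).
  v is orthogonal to every row, so take v ∝ r_1 × r_2 = ((0)·(0) - (2)·(-2.5616), (2)·(0) - (-1.5616)·(0), (-1.5616)·(-2.5616) - (0)·(0)) ≈ (5.1231, 0, 4).
  Let u = (5.1231, 0, 4).
  ||u|| = √((5.1231)² + (0)² + (4)²) = √(42.2462) ≈ 6.4997,  v_1 = u/||u|| ≈ (0.7882, 0, 0.6154) (||v_1|| = 1).

λ_1 = 7.5616,  λ_2 = 5,  λ_3 = 3.4384;  v_1 ≈ (0.7882, 0, 0.6154)


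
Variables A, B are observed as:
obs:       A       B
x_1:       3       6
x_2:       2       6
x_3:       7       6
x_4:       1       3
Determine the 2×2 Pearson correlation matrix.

Step 1 — column means:
  mean(A) = (3 + 2 + 7 + 1) / 4 = 13/4 = 3.25
  mean(B) = (6 + 6 + 6 + 3) / 4 = 21/4 = 5.25

Step 2 — sample variances and covariances s[i,j] = (1/(n-1)) · Σ_k (x_{k,i} - mean_i) · (x_{k,j} - mean_j), with n-1 = 3:
  s[A,A] = ((-0.25)·(-0.25) + (-1.25)·(-1.25) + (3.75)·(3.75) + (-2.25)·(-2.25)) / 3 = 20.75/3 = 6.9167
  s[A,B] = ((-0.25)·(0.75) + (-1.25)·(0.75) + (3.75)·(0.75) + (-2.25)·(-2.25)) / 3 = 6.75/3 = 2.25
  s[B,B] = ((0.75)·(0.75) + (0.75)·(0.75) + (0.75)·(0.75) + (-2.25)·(-2.25)) / 3 = 6.75/3 = 2.25
  Sample standard deviations s_i = √(s[i,i]):
  s(A) = √(6.9167) = 2.63
  s(B) = √(2.25) = 1.5

Step 3 — r_{ij} = s_{ij} / (s_i · s_j):
  r[A,A] = 1 (diagonal).
  r[A,B] = 2.25 / (2.63 · 1.5) = 2.25 / 3.9449 = 0.5704
  r[B,B] = 1 (diagonal).

R is symmetric with unit diagonal. Assembling:

R = [[1, 0.5704],
 [0.5704, 1]]


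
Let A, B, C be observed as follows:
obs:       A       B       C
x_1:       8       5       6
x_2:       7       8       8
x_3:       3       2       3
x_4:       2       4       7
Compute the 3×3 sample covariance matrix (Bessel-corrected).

Step 1 — column means:
  mean(A) = (8 + 7 + 3 + 2) / 4 = 20/4 = 5
  mean(B) = (5 + 8 + 2 + 4) / 4 = 19/4 = 4.75
  mean(C) = (6 + 8 + 3 + 7) / 4 = 24/4 = 6

Step 2 — sample covariance S[i,j] = (1/(n-1)) · Σ_k (x_{k,i} - mean_i) · (x_{k,j} - mean_j), with n-1 = 3.
  S[A,A] = ((3)·(3) + (2)·(2) + (-2)·(-2) + (-3)·(-3)) / 3 = 26/3 = 8.6667
  S[A,B] = ((3)·(0.25) + (2)·(3.25) + (-2)·(-2.75) + (-3)·(-0.75)) / 3 = 15/3 = 5
  S[A,C] = ((3)·(0) + (2)·(2) + (-2)·(-3) + (-3)·(1)) / 3 = 7/3 = 2.3333
  S[B,B] = ((0.25)·(0.25) + (3.25)·(3.25) + (-2.75)·(-2.75) + (-0.75)·(-0.75)) / 3 = 18.75/3 = 6.25
  S[B,C] = ((0.25)·(0) + (3.25)·(2) + (-2.75)·(-3) + (-0.75)·(1)) / 3 = 14/3 = 4.6667
  S[C,C] = ((0)·(0) + (2)·(2) + (-3)·(-3) + (1)·(1)) / 3 = 14/3 = 4.6667

S is symmetric (S[j,i] = S[i,j]). Assembling:

S = [[8.6667, 5, 2.3333],
 [5, 6.25, 4.6667],
 [2.3333, 4.6667, 4.6667]]


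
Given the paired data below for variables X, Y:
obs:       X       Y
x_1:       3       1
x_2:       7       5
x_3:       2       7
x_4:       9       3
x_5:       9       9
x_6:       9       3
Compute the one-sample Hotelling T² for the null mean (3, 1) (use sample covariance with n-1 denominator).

Step 1 — sample mean vector:
  mean(X) = (3 + 7 + 2 + 9 + 9 + 9) / 6 = 39/6 = 6.5
  mean(Y) = (1 + 5 + 7 + 3 + 9 + 3) / 6 = 28/6 = 4.6667
  x̄ = (6.5, 4.6667),  deviation x̄ - mu_0 = (6.5, 4.6667) - (3, 1) = (3.5, 3.6667).

Step 2 — sample covariance matrix, S[i,j] = (1/(n-1)) · Σ_k (x_{k,i} - mean_i) · (x_{k,j} - mean_j), divisor n-1 = 5:
  S[X,X] = ((-3.5)·(-3.5) + (0.5)·(0.5) + (-4.5)·(-4.5) + (2.5)·(2.5) + (2.5)·(2.5) + (2.5)·(2.5)) / 5 = 51.5/5 = 10.3
  S[X,Y] = ((-3.5)·(-3.6667) + (0.5)·(0.3333) + (-4.5)·(2.3333) + (2.5)·(-1.6667) + (2.5)·(4.3333) + (2.5)·(-1.6667)) / 5 = 5/5 = 1
  S[Y,Y] = ((-3.6667)·(-3.6667) + (0.3333)·(0.3333) + (2.3333)·(2.3333) + (-1.6667)·(-1.6667) + (4.3333)·(4.3333) + (-1.6667)·(-1.6667)) / 5 = 43.3333/5 = 8.6667
  S = [[10.3, 1],
 [1, 8.6667]].

Step 3 — invert S. det(S) = 10.3·8.6667 - (1)² = 88.2667.
  S^{-1} = (1/det) · [[d, -b], [-b, a]] = [[0.0982, -0.0113],
 [-0.0113, 0.1167]].

Step 4 — quadratic form (x̄ - mu_0)^T · S^{-1} · (x̄ - mu_0):
  S^{-1} · (x̄ - mu_0) = (0.3021, 0.3882),
  (x̄ - mu_0)^T · [...] = (3.5)·(0.3021) + (3.6667)·(0.3882) = 2.4809.

Step 5 — scale by n: T² = 6 · 2.4809 = 14.8852.

T² ≈ 14.8852


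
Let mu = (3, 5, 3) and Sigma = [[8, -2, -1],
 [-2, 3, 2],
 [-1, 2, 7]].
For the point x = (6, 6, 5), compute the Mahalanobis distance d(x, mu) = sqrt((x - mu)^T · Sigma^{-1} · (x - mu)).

Step 1 — centre the observation: (x - mu) = (3, 1, 2).

Step 2 — invert Sigma (cofactor / det for 3×3, or solve directly):
  Sigma^{-1} = [[0.1504, 0.1062, -0.0088],
 [0.1062, 0.4867, -0.1239],
 [-0.0088, -0.1239, 0.177]].

Step 3 — form the quadratic (x - mu)^T · Sigma^{-1} · (x - mu):
  Sigma^{-1} · (x - mu) = (0.5398, 0.5575, 0.2035).
  (x - mu)^T · [Sigma^{-1} · (x - mu)] = (3)·(0.5398) + (1)·(0.5575) + (2)·(0.2035) = 2.5841.

Step 4 — take square root: d = √(2.5841) ≈ 1.6075.

d(x, mu) = √(2.5841) ≈ 1.6075


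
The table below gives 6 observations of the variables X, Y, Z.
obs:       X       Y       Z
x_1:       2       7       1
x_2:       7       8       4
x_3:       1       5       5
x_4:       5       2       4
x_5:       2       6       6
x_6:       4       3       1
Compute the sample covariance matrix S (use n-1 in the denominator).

Step 1 — column means:
  mean(X) = (2 + 7 + 1 + 5 + 2 + 4) / 6 = 21/6 = 3.5
  mean(Y) = (7 + 8 + 5 + 2 + 6 + 3) / 6 = 31/6 = 5.1667
  mean(Z) = (1 + 4 + 5 + 4 + 6 + 1) / 6 = 21/6 = 3.5

Step 2 — sample covariance S[i,j] = (1/(n-1)) · Σ_k (x_{k,i} - mean_i) · (x_{k,j} - mean_j), with n-1 = 5.
  S[X,X] = ((-1.5)·(-1.5) + (3.5)·(3.5) + (-2.5)·(-2.5) + (1.5)·(1.5) + (-1.5)·(-1.5) + (0.5)·(0.5)) / 5 = 25.5/5 = 5.1
  S[X,Y] = ((-1.5)·(1.8333) + (3.5)·(2.8333) + (-2.5)·(-0.1667) + (1.5)·(-3.1667) + (-1.5)·(0.8333) + (0.5)·(-2.1667)) / 5 = 0.5/5 = 0.1
  S[X,Z] = ((-1.5)·(-2.5) + (3.5)·(0.5) + (-2.5)·(1.5) + (1.5)·(0.5) + (-1.5)·(2.5) + (0.5)·(-2.5)) / 5 = -2.5/5 = -0.5
  S[Y,Y] = ((1.8333)·(1.8333) + (2.8333)·(2.8333) + (-0.1667)·(-0.1667) + (-3.1667)·(-3.1667) + (0.8333)·(0.8333) + (-2.1667)·(-2.1667)) / 5 = 26.8333/5 = 5.3667
  S[Y,Z] = ((1.8333)·(-2.5) + (2.8333)·(0.5) + (-0.1667)·(1.5) + (-3.1667)·(0.5) + (0.8333)·(2.5) + (-2.1667)·(-2.5)) / 5 = 2.5/5 = 0.5
  S[Z,Z] = ((-2.5)·(-2.5) + (0.5)·(0.5) + (1.5)·(1.5) + (0.5)·(0.5) + (2.5)·(2.5) + (-2.5)·(-2.5)) / 5 = 21.5/5 = 4.3

S is symmetric (S[j,i] = S[i,j]). Assembling:

S = [[5.1, 0.1, -0.5],
 [0.1, 5.3667, 0.5],
 [-0.5, 0.5, 4.3]]


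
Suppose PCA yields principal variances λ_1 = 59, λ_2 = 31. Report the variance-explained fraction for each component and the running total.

Step 1 — total variance = trace(Sigma) = Σ λ_i = 59 + 31 = 90.

Step 2 — fraction explained by component i = λ_i / Σ λ:
  PC1: 59/90 = 0.6556
  PC2: 31/90 = 0.3444

Step 3 — cumulative fraction after k components = (λ_1 + ... + λ_k) / Σ λ:
  k = 1: 59/90 = 0.6556
  k = 2: (59 + 31)/90 = 90/90 = 1

Summary (fraction, with percent):

explained: PC1 0.6556 (65.56%), PC2 0.3444 (34.44%);  cumulative: 0.6556, 1


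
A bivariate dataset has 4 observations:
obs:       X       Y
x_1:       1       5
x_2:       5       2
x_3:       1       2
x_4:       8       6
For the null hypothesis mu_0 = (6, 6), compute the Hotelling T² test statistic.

Step 1 — sample mean vector:
  mean(X) = (1 + 5 + 1 + 8) / 4 = 15/4 = 3.75
  mean(Y) = (5 + 2 + 2 + 6) / 4 = 15/4 = 3.75
  x̄ = (3.75, 3.75),  deviation x̄ - mu_0 = (3.75, 3.75) - (6, 6) = (-2.25, -2.25).

Step 2 — sample covariance matrix, S[i,j] = (1/(n-1)) · Σ_k (x_{k,i} - mean_i) · (x_{k,j} - mean_j), divisor n-1 = 3:
  S[X,X] = ((-2.75)·(-2.75) + (1.25)·(1.25) + (-2.75)·(-2.75) + (4.25)·(4.25)) / 3 = 34.75/3 = 11.5833
  S[X,Y] = ((-2.75)·(1.25) + (1.25)·(-1.75) + (-2.75)·(-1.75) + (4.25)·(2.25)) / 3 = 8.75/3 = 2.9167
  S[Y,Y] = ((1.25)·(1.25) + (-1.75)·(-1.75) + (-1.75)·(-1.75) + (2.25)·(2.25)) / 3 = 12.75/3 = 4.25
  S = [[11.5833, 2.9167],
 [2.9167, 4.25]].

Step 3 — invert S. det(S) = 11.5833·4.25 - (2.9167)² = 40.7222.
  S^{-1} = (1/det) · [[d, -b], [-b, a]] = [[0.1044, -0.0716],
 [-0.0716, 0.2844]].

Step 4 — quadratic form (x̄ - mu_0)^T · S^{-1} · (x̄ - mu_0):
  S^{-1} · (x̄ - mu_0) = (-0.0737, -0.4789),
  (x̄ - mu_0)^T · [...] = (-2.25)·(-0.0737) + (-2.25)·(-0.4789) = 1.2432.

Step 5 — scale by n: T² = 4 · 1.2432 = 4.9727.

T² ≈ 4.9727


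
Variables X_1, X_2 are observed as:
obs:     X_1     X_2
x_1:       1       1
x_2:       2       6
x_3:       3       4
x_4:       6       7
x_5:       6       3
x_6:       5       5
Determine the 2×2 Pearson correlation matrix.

Step 1 — column means:
  mean(X_1) = (1 + 2 + 3 + 6 + 6 + 5) / 6 = 23/6 = 3.8333
  mean(X_2) = (1 + 6 + 4 + 7 + 3 + 5) / 6 = 26/6 = 4.3333

Step 2 — sample variances and covariances s[i,j] = (1/(n-1)) · Σ_k (x_{k,i} - mean_i) · (x_{k,j} - mean_j), with n-1 = 5:
  s[X_1,X_1] = ((-2.8333)·(-2.8333) + (-1.8333)·(-1.8333) + (-0.8333)·(-0.8333) + (2.1667)·(2.1667) + (2.1667)·(2.1667) + (1.1667)·(1.1667)) / 5 = 22.8333/5 = 4.5667
  s[X_1,X_2] = ((-2.8333)·(-3.3333) + (-1.8333)·(1.6667) + (-0.8333)·(-0.3333) + (2.1667)·(2.6667) + (2.1667)·(-1.3333) + (1.1667)·(0.6667)) / 5 = 10.3333/5 = 2.0667
  s[X_2,X_2] = ((-3.3333)·(-3.3333) + (1.6667)·(1.6667) + (-0.3333)·(-0.3333) + (2.6667)·(2.6667) + (-1.3333)·(-1.3333) + (0.6667)·(0.6667)) / 5 = 23.3333/5 = 4.6667
  Sample standard deviations s_i = √(s[i,i]):
  s(X_1) = √(4.5667) = 2.137
  s(X_2) = √(4.6667) = 2.1602

Step 3 — r_{ij} = s_{ij} / (s_i · s_j):
  r[X_1,X_1] = 1 (diagonal).
  r[X_1,X_2] = 2.0667 / (2.137 · 2.1602) = 2.0667 / 4.6164 = 0.4477
  r[X_2,X_2] = 1 (diagonal).

R is symmetric with unit diagonal. Assembling:

R = [[1, 0.4477],
 [0.4477, 1]]


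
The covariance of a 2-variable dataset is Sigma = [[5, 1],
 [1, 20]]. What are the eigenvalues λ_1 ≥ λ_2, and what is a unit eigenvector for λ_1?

Step 1 — characteristic polynomial of 2×2 Sigma:
  det(Sigma - λI) = λ² - trace · λ + det = 0.
  trace = 5 + 20 = 25, det = 5·20 - (1)² = 99.
Step 2 — discriminant:
  Δ = trace² - 4·det = 625 - 396 = 229.
Step 3 — eigenvalues:
  λ = (trace ± √Δ)/2 = (25 ± 15.1327)/2,
  λ_1 = 20.0664,  λ_2 = 4.9336.

Step 4 — unit eigenvector for λ_1: solve (Sigma - λ_1 I)v = 0. First row:
  (5 - 20.0664)·v_x + (1)·v_y = 0, i.e. (-15.0664)·v_x + (1)·v_y = 0,
  so v ∝ (b, λ_1 - a) = (1, 15.0664) = u.
  ||u|| = √((1)² + (15.0664)²) = √(227.9956) ≈ 15.0995,
  v_1 = u/||u|| ≈ (0.0662, 0.9978) (||v_1|| = 1).

λ_1 = 20.0664,  λ_2 = 4.9336;  v_1 ≈ (0.0662, 0.9978)


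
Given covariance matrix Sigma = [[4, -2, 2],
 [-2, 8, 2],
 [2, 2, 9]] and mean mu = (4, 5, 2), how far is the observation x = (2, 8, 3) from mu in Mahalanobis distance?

Step 1 — centre the observation: (x - mu) = (-2, 3, 1).

Step 2 — invert Sigma (cofactor / det for 3×3, or solve directly):
  Sigma^{-1} = [[0.3617, 0.117, -0.1064],
 [0.117, 0.1702, -0.0638],
 [-0.1064, -0.0638, 0.1489]].

Step 3 — form the quadratic (x - mu)^T · Sigma^{-1} · (x - mu):
  Sigma^{-1} · (x - mu) = (-0.4787, 0.2128, 0.1702).
  (x - mu)^T · [Sigma^{-1} · (x - mu)] = (-2)·(-0.4787) + (3)·(0.2128) + (1)·(0.1702) = 1.766.

Step 4 — take square root: d = √(1.766) ≈ 1.3289.

d(x, mu) = √(1.766) ≈ 1.3289


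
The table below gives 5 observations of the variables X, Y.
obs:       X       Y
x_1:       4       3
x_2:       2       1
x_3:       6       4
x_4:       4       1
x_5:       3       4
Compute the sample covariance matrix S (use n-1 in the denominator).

Step 1 — column means:
  mean(X) = (4 + 2 + 6 + 4 + 3) / 5 = 19/5 = 3.8
  mean(Y) = (3 + 1 + 4 + 1 + 4) / 5 = 13/5 = 2.6

Step 2 — sample covariance S[i,j] = (1/(n-1)) · Σ_k (x_{k,i} - mean_i) · (x_{k,j} - mean_j), with n-1 = 4.
  S[X,X] = ((0.2)·(0.2) + (-1.8)·(-1.8) + (2.2)·(2.2) + (0.2)·(0.2) + (-0.8)·(-0.8)) / 4 = 8.8/4 = 2.2
  S[X,Y] = ((0.2)·(0.4) + (-1.8)·(-1.6) + (2.2)·(1.4) + (0.2)·(-1.6) + (-0.8)·(1.4)) / 4 = 4.6/4 = 1.15
  S[Y,Y] = ((0.4)·(0.4) + (-1.6)·(-1.6) + (1.4)·(1.4) + (-1.6)·(-1.6) + (1.4)·(1.4)) / 4 = 9.2/4 = 2.3

S is symmetric (S[j,i] = S[i,j]). Assembling:

S = [[2.2, 1.15],
 [1.15, 2.3]]


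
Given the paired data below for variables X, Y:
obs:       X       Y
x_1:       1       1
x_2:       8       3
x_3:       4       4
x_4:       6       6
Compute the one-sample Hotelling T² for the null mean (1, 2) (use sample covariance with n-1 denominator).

Step 1 — sample mean vector:
  mean(X) = (1 + 8 + 4 + 6) / 4 = 19/4 = 4.75
  mean(Y) = (1 + 3 + 4 + 6) / 4 = 14/4 = 3.5
  x̄ = (4.75, 3.5),  deviation x̄ - mu_0 = (4.75, 3.5) - (1, 2) = (3.75, 1.5).

Step 2 — sample covariance matrix, S[i,j] = (1/(n-1)) · Σ_k (x_{k,i} - mean_i) · (x_{k,j} - mean_j), divisor n-1 = 3:
  S[X,X] = ((-3.75)·(-3.75) + (3.25)·(3.25) + (-0.75)·(-0.75) + (1.25)·(1.25)) / 3 = 26.75/3 = 8.9167
  S[X,Y] = ((-3.75)·(-2.5) + (3.25)·(-0.5) + (-0.75)·(0.5) + (1.25)·(2.5)) / 3 = 10.5/3 = 3.5
  S[Y,Y] = ((-2.5)·(-2.5) + (-0.5)·(-0.5) + (0.5)·(0.5) + (2.5)·(2.5)) / 3 = 13/3 = 4.3333
  S = [[8.9167, 3.5],
 [3.5, 4.3333]].

Step 3 — invert S. det(S) = 8.9167·4.3333 - (3.5)² = 26.3889.
  S^{-1} = (1/det) · [[d, -b], [-b, a]] = [[0.1642, -0.1326],
 [-0.1326, 0.3379]].

Step 4 — quadratic form (x̄ - mu_0)^T · S^{-1} · (x̄ - mu_0):
  S^{-1} · (x̄ - mu_0) = (0.4168, 0.0095),
  (x̄ - mu_0)^T · [...] = (3.75)·(0.4168) + (1.5)·(0.0095) = 1.5774.

Step 5 — scale by n: T² = 4 · 1.5774 = 6.3095.

T² ≈ 6.3095


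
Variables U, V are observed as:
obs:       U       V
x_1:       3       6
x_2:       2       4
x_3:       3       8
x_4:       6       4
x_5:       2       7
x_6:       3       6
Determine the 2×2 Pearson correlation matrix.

Step 1 — column means:
  mean(U) = (3 + 2 + 3 + 6 + 2 + 3) / 6 = 19/6 = 3.1667
  mean(V) = (6 + 4 + 8 + 4 + 7 + 6) / 6 = 35/6 = 5.8333

Step 2 — sample variances and covariances s[i,j] = (1/(n-1)) · Σ_k (x_{k,i} - mean_i) · (x_{k,j} - mean_j), with n-1 = 5:
  s[U,U] = ((-0.1667)·(-0.1667) + (-1.1667)·(-1.1667) + (-0.1667)·(-0.1667) + (2.8333)·(2.8333) + (-1.1667)·(-1.1667) + (-0.1667)·(-0.1667)) / 5 = 10.8333/5 = 2.1667
  s[U,V] = ((-0.1667)·(0.1667) + (-1.1667)·(-1.8333) + (-0.1667)·(2.1667) + (2.8333)·(-1.8333) + (-1.1667)·(1.1667) + (-0.1667)·(0.1667)) / 5 = -4.8333/5 = -0.9667
  s[V,V] = ((0.1667)·(0.1667) + (-1.8333)·(-1.8333) + (2.1667)·(2.1667) + (-1.8333)·(-1.8333) + (1.1667)·(1.1667) + (0.1667)·(0.1667)) / 5 = 12.8333/5 = 2.5667
  Sample standard deviations s_i = √(s[i,i]):
  s(U) = √(2.1667) = 1.472
  s(V) = √(2.5667) = 1.6021

Step 3 — r_{ij} = s_{ij} / (s_i · s_j):
  r[U,U] = 1 (diagonal).
  r[U,V] = -0.9667 / (1.472 · 1.6021) = -0.9667 / 2.3582 = -0.4099
  r[V,V] = 1 (diagonal).

R is symmetric with unit diagonal. Assembling:

R = [[1, -0.4099],
 [-0.4099, 1]]


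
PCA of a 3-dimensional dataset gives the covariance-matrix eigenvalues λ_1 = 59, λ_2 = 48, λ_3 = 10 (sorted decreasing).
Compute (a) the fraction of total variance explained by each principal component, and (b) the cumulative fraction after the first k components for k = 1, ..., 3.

Step 1 — total variance = trace(Sigma) = Σ λ_i = 59 + 48 + 10 = 117.

Step 2 — fraction explained by component i = λ_i / Σ λ:
  PC1: 59/117 = 0.5043
  PC2: 48/117 = 0.4103
  PC3: 10/117 = 0.0855

Step 3 — cumulative fraction after k components = (λ_1 + ... + λ_k) / Σ λ:
  k = 1: 59/117 = 0.5043
  k = 2: (59 + 48)/117 = 107/117 = 0.9145
  k = 3: (59 + 48 + 10)/117 = 117/117 = 1

Summary (fraction, with percent):

explained: PC1 0.5043 (50.43%), PC2 0.4103 (41.03%), PC3 0.0855 (8.55%);  cumulative: 0.5043, 0.9145, 1


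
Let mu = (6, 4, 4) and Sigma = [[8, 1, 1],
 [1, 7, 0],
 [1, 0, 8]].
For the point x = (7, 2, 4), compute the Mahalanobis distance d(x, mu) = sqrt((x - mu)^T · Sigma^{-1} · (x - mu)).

Step 1 — centre the observation: (x - mu) = (1, -2, 0).

Step 2 — invert Sigma (cofactor / det for 3×3, or solve directly):
  Sigma^{-1} = [[0.1293, -0.0185, -0.0162],
 [-0.0185, 0.1455, 0.0023],
 [-0.0162, 0.0023, 0.127]].

Step 3 — form the quadratic (x - mu)^T · Sigma^{-1} · (x - mu):
  Sigma^{-1} · (x - mu) = (0.1663, -0.3095, -0.0208).
  (x - mu)^T · [Sigma^{-1} · (x - mu)] = (1)·(0.1663) + (-2)·(-0.3095) + (0)·(-0.0208) = 0.7852.

Step 4 — take square root: d = √(0.7852) ≈ 0.8861.

d(x, mu) = √(0.7852) ≈ 0.8861


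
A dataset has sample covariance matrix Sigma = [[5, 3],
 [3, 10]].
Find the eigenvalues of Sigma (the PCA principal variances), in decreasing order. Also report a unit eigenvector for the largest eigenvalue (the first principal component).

Step 1 — characteristic polynomial of 2×2 Sigma:
  det(Sigma - λI) = λ² - trace · λ + det = 0.
  trace = 5 + 10 = 15, det = 5·10 - (3)² = 41.
Step 2 — discriminant:
  Δ = trace² - 4·det = 225 - 164 = 61.
Step 3 — eigenvalues:
  λ = (trace ± √Δ)/2 = (15 ± 7.8102)/2,
  λ_1 = 11.4051,  λ_2 = 3.5949.

Step 4 — unit eigenvector for λ_1: solve (Sigma - λ_1 I)v = 0. First row:
  (5 - 11.4051)·v_x + (3)·v_y = 0, i.e. (-6.4051)·v_x + (3)·v_y = 0,
  so v ∝ (b, λ_1 - a) = (3, 6.4051) = u.
  ||u|| = √((3)² + (6.4051)²) = √(50.0256) ≈ 7.0729,
  v_1 = u/||u|| ≈ (0.4242, 0.9056) (||v_1|| = 1).

λ_1 = 11.4051,  λ_2 = 3.5949;  v_1 ≈ (0.4242, 0.9056)


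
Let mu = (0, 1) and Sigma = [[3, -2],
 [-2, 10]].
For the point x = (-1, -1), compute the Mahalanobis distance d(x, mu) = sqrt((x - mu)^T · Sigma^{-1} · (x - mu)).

Step 1 — centre the observation: (x - mu) = (-1, -2).

Step 2 — invert Sigma. det(Sigma) = 3·10 - (-2)² = 26.
  Sigma^{-1} = (1/det) · [[d, -b], [-b, a]] = [[0.3846, 0.0769],
 [0.0769, 0.1154]].

Step 3 — form the quadratic (x - mu)^T · Sigma^{-1} · (x - mu):
  Sigma^{-1} · (x - mu) = (-0.5385, -0.3077).
  (x - mu)^T · [Sigma^{-1} · (x - mu)] = (-1)·(-0.5385) + (-2)·(-0.3077) = 1.1538.

Step 4 — take square root: d = √(1.1538) ≈ 1.0742.

d(x, mu) = √(1.1538) ≈ 1.0742


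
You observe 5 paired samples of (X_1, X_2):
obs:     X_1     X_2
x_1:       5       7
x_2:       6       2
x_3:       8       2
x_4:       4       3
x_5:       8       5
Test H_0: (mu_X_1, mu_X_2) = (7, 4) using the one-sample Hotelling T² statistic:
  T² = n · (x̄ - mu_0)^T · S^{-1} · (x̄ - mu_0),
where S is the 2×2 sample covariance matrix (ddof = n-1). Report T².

Step 1 — sample mean vector:
  mean(X_1) = (5 + 6 + 8 + 4 + 8) / 5 = 31/5 = 6.2
  mean(X_2) = (7 + 2 + 2 + 3 + 5) / 5 = 19/5 = 3.8
  x̄ = (6.2, 3.8),  deviation x̄ - mu_0 = (6.2, 3.8) - (7, 4) = (-0.8, -0.2).

Step 2 — sample covariance matrix, S[i,j] = (1/(n-1)) · Σ_k (x_{k,i} - mean_i) · (x_{k,j} - mean_j), divisor n-1 = 4:
  S[X_1,X_1] = ((-1.2)·(-1.2) + (-0.2)·(-0.2) + (1.8)·(1.8) + (-2.2)·(-2.2) + (1.8)·(1.8)) / 4 = 12.8/4 = 3.2
  S[X_1,X_2] = ((-1.2)·(3.2) + (-0.2)·(-1.8) + (1.8)·(-1.8) + (-2.2)·(-0.8) + (1.8)·(1.2)) / 4 = -2.8/4 = -0.7
  S[X_2,X_2] = ((3.2)·(3.2) + (-1.8)·(-1.8) + (-1.8)·(-1.8) + (-0.8)·(-0.8) + (1.2)·(1.2)) / 4 = 18.8/4 = 4.7
  S = [[3.2, -0.7],
 [-0.7, 4.7]].

Step 3 — invert S. det(S) = 3.2·4.7 - (-0.7)² = 14.55.
  S^{-1} = (1/det) · [[d, -b], [-b, a]] = [[0.323, 0.0481],
 [0.0481, 0.2199]].

Step 4 — quadratic form (x̄ - mu_0)^T · S^{-1} · (x̄ - mu_0):
  S^{-1} · (x̄ - mu_0) = (-0.268, -0.0825),
  (x̄ - mu_0)^T · [...] = (-0.8)·(-0.268) + (-0.2)·(-0.0825) = 0.2309.

Step 5 — scale by n: T² = 5 · 0.2309 = 1.1546.

T² ≈ 1.1546


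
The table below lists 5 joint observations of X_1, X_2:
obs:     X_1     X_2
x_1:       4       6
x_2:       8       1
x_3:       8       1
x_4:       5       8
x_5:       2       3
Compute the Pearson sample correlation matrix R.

Step 1 — column means:
  mean(X_1) = (4 + 8 + 8 + 5 + 2) / 5 = 27/5 = 5.4
  mean(X_2) = (6 + 1 + 1 + 8 + 3) / 5 = 19/5 = 3.8

Step 2 — sample variances and covariances s[i,j] = (1/(n-1)) · Σ_k (x_{k,i} - mean_i) · (x_{k,j} - mean_j), with n-1 = 4:
  s[X_1,X_1] = ((-1.4)·(-1.4) + (2.6)·(2.6) + (2.6)·(2.6) + (-0.4)·(-0.4) + (-3.4)·(-3.4)) / 4 = 27.2/4 = 6.8
  s[X_1,X_2] = ((-1.4)·(2.2) + (2.6)·(-2.8) + (2.6)·(-2.8) + (-0.4)·(4.2) + (-3.4)·(-0.8)) / 4 = -16.6/4 = -4.15
  s[X_2,X_2] = ((2.2)·(2.2) + (-2.8)·(-2.8) + (-2.8)·(-2.8) + (4.2)·(4.2) + (-0.8)·(-0.8)) / 4 = 38.8/4 = 9.7
  Sample standard deviations s_i = √(s[i,i]):
  s(X_1) = √(6.8) = 2.6077
  s(X_2) = √(9.7) = 3.1145

Step 3 — r_{ij} = s_{ij} / (s_i · s_j):
  r[X_1,X_1] = 1 (diagonal).
  r[X_1,X_2] = -4.15 / (2.6077 · 3.1145) = -4.15 / 8.1216 = -0.511
  r[X_2,X_2] = 1 (diagonal).

R is symmetric with unit diagonal. Assembling:

R = [[1, -0.511],
 [-0.511, 1]]


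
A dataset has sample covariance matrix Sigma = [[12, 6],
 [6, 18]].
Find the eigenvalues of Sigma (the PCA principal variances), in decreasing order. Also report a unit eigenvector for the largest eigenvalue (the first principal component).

Step 1 — characteristic polynomial of 2×2 Sigma:
  det(Sigma - λI) = λ² - trace · λ + det = 0.
  trace = 12 + 18 = 30, det = 12·18 - (6)² = 180.
Step 2 — discriminant:
  Δ = trace² - 4·det = 900 - 720 = 180.
Step 3 — eigenvalues:
  λ = (trace ± √Δ)/2 = (30 ± 13.4164)/2,
  λ_1 = 21.7082,  λ_2 = 8.2918.

Step 4 — unit eigenvector for λ_1: solve (Sigma - λ_1 I)v = 0. First row:
  (12 - 21.7082)·v_x + (6)·v_y = 0, i.e. (-9.7082)·v_x + (6)·v_y = 0,
  so v ∝ (b, λ_1 - a) = (6, 9.7082) = u.
  ||u|| = √((6)² + (9.7082)²) = √(130.2492) ≈ 11.4127,
  v_1 = u/||u|| ≈ (0.5257, 0.8507) (||v_1|| = 1).

λ_1 = 21.7082,  λ_2 = 8.2918;  v_1 ≈ (0.5257, 0.8507)
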